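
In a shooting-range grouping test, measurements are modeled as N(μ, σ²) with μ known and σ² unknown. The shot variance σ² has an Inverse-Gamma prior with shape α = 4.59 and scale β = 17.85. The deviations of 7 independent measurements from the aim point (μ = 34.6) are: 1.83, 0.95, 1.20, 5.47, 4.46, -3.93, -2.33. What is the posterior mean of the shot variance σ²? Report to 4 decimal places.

With known mean μ and an Inverse-Gamma(α, β) prior on σ², the Normal likelihood is conjugate: posterior is Inv-Gamma(α + n/2, β + Σ(xᵢ−μ)²/2).
Σ(xᵢ−μ)² = (1.83)² + (0.95)² + (1.20)² + (5.47)² + (4.46)² + (-3.93)² + (-2.33)² = 76.3777.
Posterior: Inv-Gamma(4.59 + 7/2, 17.85 + 76.3777/2) = Inv-Gamma(8.09, 56.03885).
E[σ²|data] = β/(α−1) = 56.03885/7.09 = 7.9039.

7.9039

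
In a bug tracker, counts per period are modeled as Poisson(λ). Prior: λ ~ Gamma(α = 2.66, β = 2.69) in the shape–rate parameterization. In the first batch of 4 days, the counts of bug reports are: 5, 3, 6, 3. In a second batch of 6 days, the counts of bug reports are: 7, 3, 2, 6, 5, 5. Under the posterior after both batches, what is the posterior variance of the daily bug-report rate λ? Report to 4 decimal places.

0.2960

With a Gamma(shape α, rate β) prior, the Poisson likelihood is conjugate: the posterior is Gamma(α + ΣXᵢ, β + n).
Batch 1: sum of counts S = 17 over n = 4 days.
After batch 1: Gamma(α+S, β+n) = Gamma(2.66+17, 2.69+4) = Gamma(19.66, 6.69).
Batch 2: sum of counts S = 28 over n = 6 days.
After batch 2: Gamma(α+S, β+n) = Gamma(19.66+28, 6.69+6) = Gamma(47.66, 12.69).
Var = α/β² = 47.66/12.69² = 0.2960.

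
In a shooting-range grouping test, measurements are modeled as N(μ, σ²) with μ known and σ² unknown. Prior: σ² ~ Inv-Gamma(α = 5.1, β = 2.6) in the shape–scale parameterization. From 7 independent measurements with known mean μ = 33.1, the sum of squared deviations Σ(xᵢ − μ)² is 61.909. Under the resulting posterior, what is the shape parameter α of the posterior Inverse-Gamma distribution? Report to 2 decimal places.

8.60

With known mean μ and an Inverse-Gamma(α, β) prior on σ², the Normal likelihood is conjugate: posterior is Inv-Gamma(α + n/2, β + Σ(xᵢ−μ)²/2).
Posterior: Inv-Gamma(5.1 + 7/2, 2.6 + 61.909/2) = Inv-Gamma(8.60, 33.5545).
Posterior α = 8.60.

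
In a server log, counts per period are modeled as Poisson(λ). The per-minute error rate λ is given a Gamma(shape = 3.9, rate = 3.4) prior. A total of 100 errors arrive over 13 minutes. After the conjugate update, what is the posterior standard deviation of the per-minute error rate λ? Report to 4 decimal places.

0.6215

With a Gamma(shape α, rate β) prior, the Poisson likelihood is conjugate: the posterior is Gamma(α + ΣXᵢ, β + n).
Posterior: Gamma(α+S, β+n) = Gamma(3.9+100, 3.4+13) = Gamma(103.9, 16.4).
SD = √α/β = √103.9/16.4 = 0.6215.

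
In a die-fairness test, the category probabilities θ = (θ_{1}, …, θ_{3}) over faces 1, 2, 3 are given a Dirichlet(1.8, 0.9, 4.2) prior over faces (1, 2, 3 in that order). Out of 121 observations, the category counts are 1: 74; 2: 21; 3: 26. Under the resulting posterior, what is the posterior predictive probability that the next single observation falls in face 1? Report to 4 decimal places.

The Dirichlet prior is conjugate to the Multinomial likelihood: each posterior αⱼ = prior αⱼ + observed count nⱼ.
Posterior concentration: (75.8, 21.9, 30.2), total = 127.9.
P(next = 1 | data) = α_{1}/Σα = 0.5927.

0.5927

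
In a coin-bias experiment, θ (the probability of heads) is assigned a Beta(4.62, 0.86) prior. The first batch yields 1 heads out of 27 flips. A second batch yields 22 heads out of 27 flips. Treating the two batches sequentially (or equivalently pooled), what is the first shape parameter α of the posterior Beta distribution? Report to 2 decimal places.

The Beta prior is conjugate to a Binomial/Bernoulli likelihood; the update adds successes to α and failures to β.
After batch 1: Beta(4.62+1, 0.86+26) = Beta(5.62, 26.86).
After batch 2: Beta(5.62+22, 26.86+5) = Beta(27.62, 31.86).
Posterior α = 27.62.

27.62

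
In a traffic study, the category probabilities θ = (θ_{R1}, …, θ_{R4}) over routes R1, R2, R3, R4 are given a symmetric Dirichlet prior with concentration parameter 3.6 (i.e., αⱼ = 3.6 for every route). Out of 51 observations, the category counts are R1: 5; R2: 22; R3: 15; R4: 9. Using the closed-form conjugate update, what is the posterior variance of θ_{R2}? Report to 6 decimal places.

0.003588

The Dirichlet prior is conjugate to the Multinomial likelihood: each posterior αⱼ = prior αⱼ + observed count nⱼ.
Posterior concentration: (8.6, 25.6, 18.6, 12.6), total = 65.4.
Var[θ_j] = α_j(Σα−α_j)/((Σα)²(Σα+1)) = 25.6·39.8/(65.4²·66.4) = 0.003588.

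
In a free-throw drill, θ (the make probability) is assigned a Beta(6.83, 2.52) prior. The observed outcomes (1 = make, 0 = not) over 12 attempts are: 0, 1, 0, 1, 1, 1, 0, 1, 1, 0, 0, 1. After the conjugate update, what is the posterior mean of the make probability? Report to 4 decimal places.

0.6478

The Beta prior is conjugate to a Binomial/Bernoulli likelihood; the update adds successes to α and failures to β.
Posterior: Beta(α+k, β+n−k) = Beta(6.83+7, 2.52+5) = Beta(13.83, 7.52).
Posterior mean = α/(α+β) = 13.83/21.35 = 0.6478.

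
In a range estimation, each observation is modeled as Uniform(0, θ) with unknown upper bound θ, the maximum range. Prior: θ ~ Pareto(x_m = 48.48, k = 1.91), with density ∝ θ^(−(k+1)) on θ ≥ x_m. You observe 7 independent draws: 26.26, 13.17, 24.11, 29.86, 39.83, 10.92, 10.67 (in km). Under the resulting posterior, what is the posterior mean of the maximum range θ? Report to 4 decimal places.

54.6090

A Pareto(scale x_m, shape k) prior on the upper bound θ of Uniform(0, θ) is conjugate: posterior is Pareto(max(x_m, max xᵢ), k + n).
Sample maximum = 39.83; prior scale x_m = 48.48 → posterior scale = max = 48.48.
Posterior shape = 1.91 + 7 = 8.91.
E[θ|data] = k·x_m/(k−1) = 8.91·48.48/7.91 = 54.6090.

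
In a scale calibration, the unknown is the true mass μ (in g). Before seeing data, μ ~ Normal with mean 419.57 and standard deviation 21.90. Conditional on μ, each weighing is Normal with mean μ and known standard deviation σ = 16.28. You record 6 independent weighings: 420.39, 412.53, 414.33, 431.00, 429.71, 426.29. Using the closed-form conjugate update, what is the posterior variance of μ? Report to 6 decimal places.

For Normal data with known variance σ², a Normal(μ₀, σ₀²) prior on μ is conjugate. Posterior precision = 1/σ₀² + n/σ²; posterior mean is the precision-weighted average of μ₀ and x̄.
σ₀² = 21.90² = 479.61, σ² = 16.28² = 265.0384; σ² + n·σ₀² = 265.0384 + 6·479.61 = 3142.6984.
Posterior precision = 1/σ₀² + n/σ² = 1/479.61 + 6/265.0384 = (σ² + n·σ₀²)/(σ₀²σ²) = 3142.6984/(479.61·265.0384); posterior variance σₙ² = σ₀²σ²/(σ² + n·σ₀²) = 479.61·265.0384/3142.6984 = 40.447746.

40.447746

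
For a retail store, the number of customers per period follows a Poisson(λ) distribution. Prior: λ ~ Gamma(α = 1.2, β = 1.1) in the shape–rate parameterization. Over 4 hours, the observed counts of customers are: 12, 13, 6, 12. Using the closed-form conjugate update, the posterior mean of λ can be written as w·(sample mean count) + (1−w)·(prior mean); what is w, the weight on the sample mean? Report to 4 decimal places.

0.7843

With a Gamma(shape α, rate β) prior, the Poisson likelihood is conjugate: the posterior is Gamma(α + ΣXᵢ, β + n).
Posterior mean = (α₀+S)/(β₀+n) = [n/(β₀+n)]·(S/n) + [β₀/(β₀+n)]·(α₀/β₀), so only n and β₀ enter the weight.
Weight on data w = n/(β₀+n) = 4/(1.1+4) = 4/5.1 = 0.7843.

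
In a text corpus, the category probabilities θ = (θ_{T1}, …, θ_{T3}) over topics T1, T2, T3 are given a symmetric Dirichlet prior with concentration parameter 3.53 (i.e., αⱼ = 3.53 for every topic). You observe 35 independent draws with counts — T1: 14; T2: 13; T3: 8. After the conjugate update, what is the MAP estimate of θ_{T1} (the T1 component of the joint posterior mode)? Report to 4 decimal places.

The Dirichlet prior is conjugate to the Multinomial likelihood: each posterior αⱼ = prior αⱼ + observed count nⱼ.
Posterior concentration: (17.53, 16.53, 11.53), total = 45.59.
Joint mode component: (α_{T1}−1)/(Σα−K) = 16.53/42.59 = 0.3881.

0.3881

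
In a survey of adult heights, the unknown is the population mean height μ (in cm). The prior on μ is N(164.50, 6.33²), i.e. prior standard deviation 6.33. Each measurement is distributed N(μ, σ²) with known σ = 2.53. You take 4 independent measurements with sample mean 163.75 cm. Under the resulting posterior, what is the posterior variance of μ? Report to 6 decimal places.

For Normal data with known variance σ², a Normal(μ₀, σ₀²) prior on μ is conjugate. Posterior precision = 1/σ₀² + n/σ²; posterior mean is the precision-weighted average of μ₀ and x̄.
σ₀² = 6.33² = 40.0689, σ² = 2.53² = 6.4009; σ² + n·σ₀² = 6.4009 + 4·40.0689 = 166.6765.
Posterior precision = 1/σ₀² + n/σ² = 1/40.0689 + 4/6.4009 = (σ² + n·σ₀²)/(σ₀²σ²) = 166.6765/(40.0689·6.4009); posterior variance σₙ² = σ₀²σ²/(σ² + n·σ₀²) = 40.0689·6.4009/166.6765 = 1.538771.

1.538771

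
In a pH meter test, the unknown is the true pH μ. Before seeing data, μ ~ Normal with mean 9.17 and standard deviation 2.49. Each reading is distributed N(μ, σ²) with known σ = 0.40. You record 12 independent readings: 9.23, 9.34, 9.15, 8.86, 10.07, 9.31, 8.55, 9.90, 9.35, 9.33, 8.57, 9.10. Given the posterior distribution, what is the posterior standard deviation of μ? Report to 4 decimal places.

For Normal data with known variance σ², a Normal(μ₀, σ₀²) prior on μ is conjugate. Posterior precision = 1/σ₀² + n/σ²; posterior mean is the precision-weighted average of μ₀ and x̄.
σ₀² = 2.49² = 6.2001, σ² = 0.40² = 0.16; σ² + n·σ₀² = 0.16 + 12·6.2001 = 74.5612.
Posterior precision = 1/σ₀² + n/σ² = 1/6.2001 + 12/0.16 = (σ² + n·σ₀²)/(σ₀²σ²) = 74.5612/(6.2001·0.16); posterior variance σₙ² = σ₀²σ²/(σ² + n·σ₀²) = 6.2001·0.16/74.5612 = 0.013305.
Posterior SD = √σₙ² = √(6.2001·0.16/74.5612) = 0.1153.

0.1153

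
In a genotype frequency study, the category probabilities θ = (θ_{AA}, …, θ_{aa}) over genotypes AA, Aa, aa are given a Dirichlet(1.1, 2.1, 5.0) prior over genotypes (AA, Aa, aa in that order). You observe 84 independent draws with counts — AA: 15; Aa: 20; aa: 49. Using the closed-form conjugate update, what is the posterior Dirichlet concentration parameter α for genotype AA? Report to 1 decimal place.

16.1

The Dirichlet prior is conjugate to the Multinomial likelihood: each posterior αⱼ = prior αⱼ + observed count nⱼ.
Posterior concentration: (16.1, 22.1, 54.0), total = 92.2.
α_{AA} = 1.1 + 15 = 16.1.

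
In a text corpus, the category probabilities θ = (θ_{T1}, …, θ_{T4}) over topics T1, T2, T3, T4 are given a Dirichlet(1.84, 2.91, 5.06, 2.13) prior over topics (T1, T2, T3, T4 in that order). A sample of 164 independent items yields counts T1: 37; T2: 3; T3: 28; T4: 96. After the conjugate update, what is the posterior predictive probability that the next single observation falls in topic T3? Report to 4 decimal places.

The Dirichlet prior is conjugate to the Multinomial likelihood: each posterior αⱼ = prior αⱼ + observed count nⱼ.
Posterior concentration: (38.84, 5.91, 33.06, 98.13), total = 175.94.
P(next = T3 | data) = α_{T3}/Σα = 0.1879.

0.1879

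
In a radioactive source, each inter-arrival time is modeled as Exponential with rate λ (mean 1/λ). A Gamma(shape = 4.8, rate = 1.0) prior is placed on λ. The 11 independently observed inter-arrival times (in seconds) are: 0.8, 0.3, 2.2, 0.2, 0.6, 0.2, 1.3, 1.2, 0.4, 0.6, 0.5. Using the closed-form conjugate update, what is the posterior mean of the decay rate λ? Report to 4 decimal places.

1.6989

With a Gamma(shape α, rate β) prior on the exponential rate λ, the posterior after n observations with total T = Σxᵢ is Gamma(α+n, β+T).
Sum of observations T = 8.3 seconds; n = 11.
Posterior: Gamma(4.8+11, 1.0+8.3) = Gamma(15.8, 9.3).
Posterior mean of λ = α/β = 15.8/9.3 = 1.6989.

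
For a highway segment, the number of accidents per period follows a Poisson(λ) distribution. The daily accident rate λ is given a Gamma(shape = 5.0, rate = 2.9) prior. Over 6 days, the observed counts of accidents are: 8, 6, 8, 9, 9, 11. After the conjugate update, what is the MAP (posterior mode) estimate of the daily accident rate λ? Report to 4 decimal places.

6.1798

With a Gamma(shape α, rate β) prior, the Poisson likelihood is conjugate: the posterior is Gamma(α + ΣXᵢ, β + n).
Sum of counts S = 51 over n = 6 days.
Posterior: Gamma(α+S, β+n) = Gamma(5.0+51, 2.9+6) = Gamma(56.0, 8.9).
Mode of Gamma(α,β) for α≥1 is (α−1)/β = 55.0/8.9 = 6.1798.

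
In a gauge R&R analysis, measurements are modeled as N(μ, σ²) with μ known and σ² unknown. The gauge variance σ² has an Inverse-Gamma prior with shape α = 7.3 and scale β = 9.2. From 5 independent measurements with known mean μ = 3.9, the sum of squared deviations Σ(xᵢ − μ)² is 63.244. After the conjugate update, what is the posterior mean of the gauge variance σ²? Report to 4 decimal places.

4.6389

With known mean μ and an Inverse-Gamma(α, β) prior on σ², the Normal likelihood is conjugate: posterior is Inv-Gamma(α + n/2, β + Σ(xᵢ−μ)²/2).
Posterior: Inv-Gamma(7.3 + 5/2, 9.2 + 63.244/2) = Inv-Gamma(9.80, 40.8220).
E[σ²|data] = β/(α−1) = 40.8220/8.80 = 4.6389.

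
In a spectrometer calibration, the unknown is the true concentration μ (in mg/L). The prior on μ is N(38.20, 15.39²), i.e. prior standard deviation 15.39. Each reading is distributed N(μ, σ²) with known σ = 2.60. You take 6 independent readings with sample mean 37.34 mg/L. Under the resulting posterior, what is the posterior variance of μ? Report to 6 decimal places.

For Normal data with known variance σ², a Normal(μ₀, σ₀²) prior on μ is conjugate. Posterior precision = 1/σ₀² + n/σ²; posterior mean is the precision-weighted average of μ₀ and x̄.
σ₀² = 15.39² = 236.8521, σ² = 2.60² = 6.76; σ² + n·σ₀² = 6.76 + 6·236.8521 = 1427.8726.
Posterior precision = 1/σ₀² + n/σ² = 1/236.8521 + 6/6.76 = (σ² + n·σ₀²)/(σ₀²σ²) = 1427.8726/(236.8521·6.76); posterior variance σₙ² = σ₀²σ²/(σ² + n·σ₀²) = 236.8521·6.76/1427.8726 = 1.121333.

1.121333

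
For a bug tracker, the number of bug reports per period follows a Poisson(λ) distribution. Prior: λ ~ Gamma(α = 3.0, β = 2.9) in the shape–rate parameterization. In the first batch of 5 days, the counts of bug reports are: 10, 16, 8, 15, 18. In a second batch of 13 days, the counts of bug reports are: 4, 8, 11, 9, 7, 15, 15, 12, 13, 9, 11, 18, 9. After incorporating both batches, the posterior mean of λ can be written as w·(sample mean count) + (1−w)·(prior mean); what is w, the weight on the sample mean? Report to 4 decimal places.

With a Gamma(shape α, rate β) prior, the Poisson likelihood is conjugate: the posterior is Gamma(α + ΣXᵢ, β + n).
Total number of days: n = 5 + 13 = 18.
Posterior mean = (α₀+S)/(β₀+n) = [n/(β₀+n)]·(S/n) + [β₀/(β₀+n)]·(α₀/β₀), so only n and β₀ enter the weight.
Weight on data w = n/(β₀+n) = 18/(2.9+18) = 18/20.9 = 0.8612.

0.8612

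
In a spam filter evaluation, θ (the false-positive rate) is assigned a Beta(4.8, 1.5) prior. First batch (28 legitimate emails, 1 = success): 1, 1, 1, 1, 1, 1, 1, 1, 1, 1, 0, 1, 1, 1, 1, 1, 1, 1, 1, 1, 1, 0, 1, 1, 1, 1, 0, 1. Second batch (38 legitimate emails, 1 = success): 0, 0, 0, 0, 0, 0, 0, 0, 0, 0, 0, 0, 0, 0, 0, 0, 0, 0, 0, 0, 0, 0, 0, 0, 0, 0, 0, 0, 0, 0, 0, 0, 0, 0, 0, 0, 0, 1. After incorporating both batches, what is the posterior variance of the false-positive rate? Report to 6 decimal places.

The Beta prior is conjugate to a Binomial/Bernoulli likelihood; the update adds successes to α and failures to β.
After batch 1: Beta(4.8+25, 1.5+3) = Beta(29.8, 4.5).
After batch 2: Beta(29.8+1, 4.5+37) = Beta(30.8, 41.5).
Var = αβ/((α+β)²(α+β+1)) = 30.8·41.5/(72.3²·73.3) = 0.003336.

0.003336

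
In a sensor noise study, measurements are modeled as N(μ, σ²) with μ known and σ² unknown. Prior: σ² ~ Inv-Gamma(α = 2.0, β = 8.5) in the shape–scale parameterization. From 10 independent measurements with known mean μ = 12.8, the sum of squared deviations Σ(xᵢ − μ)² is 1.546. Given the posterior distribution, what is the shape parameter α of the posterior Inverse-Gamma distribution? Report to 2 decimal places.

7.00

With known mean μ and an Inverse-Gamma(α, β) prior on σ², the Normal likelihood is conjugate: posterior is Inv-Gamma(α + n/2, β + Σ(xᵢ−μ)²/2).
Posterior: Inv-Gamma(2.0 + 10/2, 8.5 + 1.546/2) = Inv-Gamma(7.00, 9.2730).
Posterior α = 7.00.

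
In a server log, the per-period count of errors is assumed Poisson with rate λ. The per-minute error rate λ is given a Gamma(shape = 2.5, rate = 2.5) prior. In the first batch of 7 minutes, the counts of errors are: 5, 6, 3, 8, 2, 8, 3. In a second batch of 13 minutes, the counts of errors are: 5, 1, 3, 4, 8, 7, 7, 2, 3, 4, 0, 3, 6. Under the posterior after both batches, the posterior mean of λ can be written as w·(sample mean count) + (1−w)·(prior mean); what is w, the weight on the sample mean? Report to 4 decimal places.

With a Gamma(shape α, rate β) prior, the Poisson likelihood is conjugate: the posterior is Gamma(α + ΣXᵢ, β + n).
Total number of minutes: n = 7 + 13 = 20.
Posterior mean = (α₀+S)/(β₀+n) = [n/(β₀+n)]·(S/n) + [β₀/(β₀+n)]·(α₀/β₀), so only n and β₀ enter the weight.
Weight on data w = n/(β₀+n) = 20/(2.5+20) = 20/22.5 = 0.8889.

0.8889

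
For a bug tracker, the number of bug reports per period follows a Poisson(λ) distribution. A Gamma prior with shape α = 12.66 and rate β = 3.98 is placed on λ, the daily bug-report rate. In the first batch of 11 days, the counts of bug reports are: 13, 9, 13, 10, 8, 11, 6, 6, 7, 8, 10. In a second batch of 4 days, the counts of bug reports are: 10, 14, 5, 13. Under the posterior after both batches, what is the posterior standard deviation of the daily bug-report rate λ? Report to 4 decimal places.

0.6573

With a Gamma(shape α, rate β) prior, the Poisson likelihood is conjugate: the posterior is Gamma(α + ΣXᵢ, β + n).
Batch 1: sum of counts S = 101 over n = 11 days.
After batch 1: Gamma(α+S, β+n) = Gamma(12.66+101, 3.98+11) = Gamma(113.66, 14.98).
Batch 2: sum of counts S = 42 over n = 4 days.
After batch 2: Gamma(α+S, β+n) = Gamma(113.66+42, 14.98+4) = Gamma(155.66, 18.98).
SD = √α/β = √155.66/18.98 = 0.6573.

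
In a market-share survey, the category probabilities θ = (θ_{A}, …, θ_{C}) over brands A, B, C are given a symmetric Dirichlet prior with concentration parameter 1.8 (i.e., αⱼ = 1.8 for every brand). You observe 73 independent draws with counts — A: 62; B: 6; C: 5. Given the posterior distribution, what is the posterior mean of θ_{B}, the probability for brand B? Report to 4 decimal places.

0.0995

The Dirichlet prior is conjugate to the Multinomial likelihood: each posterior αⱼ = prior αⱼ + observed count nⱼ.
Posterior concentration: (63.8, 7.8, 6.8), total = 78.4.
E[θ_{B}|data] = α_{B}/Σα = 7.8/78.4 = 0.0995.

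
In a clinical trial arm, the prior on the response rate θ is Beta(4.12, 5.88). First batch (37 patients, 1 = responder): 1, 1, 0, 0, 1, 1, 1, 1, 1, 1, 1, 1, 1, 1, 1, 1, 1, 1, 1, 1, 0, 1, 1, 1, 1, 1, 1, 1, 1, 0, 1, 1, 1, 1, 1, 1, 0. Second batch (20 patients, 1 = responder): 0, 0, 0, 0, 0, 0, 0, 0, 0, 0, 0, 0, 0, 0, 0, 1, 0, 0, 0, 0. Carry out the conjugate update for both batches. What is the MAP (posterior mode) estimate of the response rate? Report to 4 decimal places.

0.5557

The Beta prior is conjugate to a Binomial/Bernoulli likelihood; the update adds successes to α and failures to β.
After batch 1: Beta(4.12+32, 5.88+5) = Beta(36.12, 10.88).
After batch 2: Beta(36.12+1, 10.88+19) = Beta(37.12, 29.88).
Mode of Beta(a,b) for a,b>1 is (a−1)/(a+b−2) = 36.12/65.00 = 0.5557.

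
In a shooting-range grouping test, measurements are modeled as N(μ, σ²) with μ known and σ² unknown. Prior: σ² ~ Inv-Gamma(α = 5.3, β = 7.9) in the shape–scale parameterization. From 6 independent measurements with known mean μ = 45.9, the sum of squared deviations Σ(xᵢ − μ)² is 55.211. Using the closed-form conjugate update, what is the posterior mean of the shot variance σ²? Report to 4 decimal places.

With known mean μ and an Inverse-Gamma(α, β) prior on σ², the Normal likelihood is conjugate: posterior is Inv-Gamma(α + n/2, β + Σ(xᵢ−μ)²/2).
Posterior: Inv-Gamma(5.3 + 6/2, 7.9 + 55.211/2) = Inv-Gamma(8.30, 35.5055).
E[σ²|data] = β/(α−1) = 35.5055/7.30 = 4.8638.

4.8638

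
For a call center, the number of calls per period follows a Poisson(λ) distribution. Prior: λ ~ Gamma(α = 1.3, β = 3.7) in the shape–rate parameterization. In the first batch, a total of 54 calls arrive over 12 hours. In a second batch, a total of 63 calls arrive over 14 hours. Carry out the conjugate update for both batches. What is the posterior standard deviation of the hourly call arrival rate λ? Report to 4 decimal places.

With a Gamma(shape α, rate β) prior, the Poisson likelihood is conjugate: the posterior is Gamma(α + ΣXᵢ, β + n).
After batch 1: Gamma(α+S, β+n) = Gamma(1.3+54, 3.7+12) = Gamma(55.3, 15.7).
After batch 2: Gamma(α+S, β+n) = Gamma(55.3+63, 15.7+14) = Gamma(118.3, 29.7).
SD = √α/β = √118.3/29.7 = 0.3662.

0.3662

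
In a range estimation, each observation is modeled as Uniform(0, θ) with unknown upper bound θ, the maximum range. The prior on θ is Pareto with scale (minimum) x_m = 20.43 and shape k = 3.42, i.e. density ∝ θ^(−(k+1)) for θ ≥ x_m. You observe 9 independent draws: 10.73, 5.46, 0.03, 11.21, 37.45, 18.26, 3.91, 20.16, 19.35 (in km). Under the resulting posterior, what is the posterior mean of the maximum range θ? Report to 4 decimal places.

40.7293

A Pareto(scale x_m, shape k) prior on the upper bound θ of Uniform(0, θ) is conjugate: posterior is Pareto(max(x_m, max xᵢ), k + n).
Sample maximum = 37.45; prior scale x_m = 20.43 → posterior scale = max = 37.45.
Posterior shape = 3.42 + 9 = 12.42.
E[θ|data] = k·x_m/(k−1) = 12.42·37.45/11.42 = 40.7293.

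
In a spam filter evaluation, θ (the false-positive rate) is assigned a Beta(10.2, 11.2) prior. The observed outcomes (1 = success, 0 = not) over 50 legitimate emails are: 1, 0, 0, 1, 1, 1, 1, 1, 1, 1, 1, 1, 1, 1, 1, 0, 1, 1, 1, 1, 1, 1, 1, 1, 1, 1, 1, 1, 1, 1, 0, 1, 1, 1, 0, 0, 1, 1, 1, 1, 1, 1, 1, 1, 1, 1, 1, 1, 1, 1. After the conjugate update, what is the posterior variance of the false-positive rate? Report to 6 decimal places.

The Beta prior is conjugate to a Binomial/Bernoulli likelihood; the update adds successes to α and failures to β.
Posterior: Beta(α+k, β+n−k) = Beta(10.2+44, 11.2+6) = Beta(54.2, 17.2).
Var = αβ/((α+β)²(α+β+1)) = 54.2·17.2/(71.4²·72.4) = 0.002526.

0.002526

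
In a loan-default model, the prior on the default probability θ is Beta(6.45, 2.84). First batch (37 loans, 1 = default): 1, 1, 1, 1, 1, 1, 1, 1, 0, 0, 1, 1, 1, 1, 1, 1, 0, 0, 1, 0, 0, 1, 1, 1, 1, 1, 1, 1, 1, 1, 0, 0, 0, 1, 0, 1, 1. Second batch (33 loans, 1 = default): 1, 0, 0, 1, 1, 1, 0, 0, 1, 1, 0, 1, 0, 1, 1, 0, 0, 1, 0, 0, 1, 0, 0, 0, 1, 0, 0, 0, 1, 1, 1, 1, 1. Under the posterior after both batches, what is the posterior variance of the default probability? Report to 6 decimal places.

The Beta prior is conjugate to a Binomial/Bernoulli likelihood; the update adds successes to α and failures to β.
After batch 1: Beta(6.45+27, 2.84+10) = Beta(33.45, 12.84).
After batch 2: Beta(33.45+17, 12.84+16) = Beta(50.45, 28.84).
Var = αβ/((α+β)²(α+β+1)) = 50.45·28.84/(79.29²·80.29) = 0.002882.

0.002882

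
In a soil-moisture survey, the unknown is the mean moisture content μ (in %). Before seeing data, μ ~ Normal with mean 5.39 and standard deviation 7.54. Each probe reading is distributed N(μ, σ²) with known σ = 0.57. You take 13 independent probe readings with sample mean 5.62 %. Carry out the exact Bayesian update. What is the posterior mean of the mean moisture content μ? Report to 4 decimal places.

For Normal data with known variance σ², a Normal(μ₀, σ₀²) prior on μ is conjugate. Posterior precision = 1/σ₀² + n/σ²; posterior mean is the precision-weighted average of μ₀ and x̄.
n·x̄ = 13·5.62 = 73.06.
σ₀² = 7.54² = 56.8516, σ² = 0.57² = 0.3249; σ² + n·σ₀² = 0.3249 + 13·56.8516 = 739.3957.
Posterior mean = (μ₀/σ₀² + n·x̄/σ²)/(1/σ₀² + n/σ²) = (σ²·μ₀ + σ₀²·n·x̄)/(σ² + n·σ₀²) = (0.3249·5.39 + 56.8516·73.06)/739.3957 = 4155.329107/739.3957 = 5.6199.

5.6199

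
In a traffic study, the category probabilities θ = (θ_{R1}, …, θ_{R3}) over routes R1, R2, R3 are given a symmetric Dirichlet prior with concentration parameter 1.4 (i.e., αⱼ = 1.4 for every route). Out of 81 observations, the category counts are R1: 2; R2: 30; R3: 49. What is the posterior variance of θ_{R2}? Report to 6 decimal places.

0.002700

The Dirichlet prior is conjugate to the Multinomial likelihood: each posterior αⱼ = prior αⱼ + observed count nⱼ.
Posterior concentration: (3.4, 31.4, 50.4), total = 85.2.
Var[θ_j] = α_j(Σα−α_j)/((Σα)²(Σα+1)) = 31.4·53.8/(85.2²·86.2) = 0.002700.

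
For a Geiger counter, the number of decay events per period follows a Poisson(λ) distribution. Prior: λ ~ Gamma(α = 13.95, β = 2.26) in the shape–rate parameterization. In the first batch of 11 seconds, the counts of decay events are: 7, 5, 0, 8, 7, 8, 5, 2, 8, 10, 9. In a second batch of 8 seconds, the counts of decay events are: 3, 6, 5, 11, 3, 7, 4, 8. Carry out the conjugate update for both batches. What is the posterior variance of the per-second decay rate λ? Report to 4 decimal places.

With a Gamma(shape α, rate β) prior, the Poisson likelihood is conjugate: the posterior is Gamma(α + ΣXᵢ, β + n).
Batch 1: sum of counts S = 69 over n = 11 seconds.
After batch 1: Gamma(α+S, β+n) = Gamma(13.95+69, 2.26+11) = Gamma(82.95, 13.26).
Batch 2: sum of counts S = 47 over n = 8 seconds.
After batch 2: Gamma(α+S, β+n) = Gamma(82.95+47, 13.26+8) = Gamma(129.95, 21.26).
Var = α/β² = 129.95/21.26² = 0.2875.

0.2875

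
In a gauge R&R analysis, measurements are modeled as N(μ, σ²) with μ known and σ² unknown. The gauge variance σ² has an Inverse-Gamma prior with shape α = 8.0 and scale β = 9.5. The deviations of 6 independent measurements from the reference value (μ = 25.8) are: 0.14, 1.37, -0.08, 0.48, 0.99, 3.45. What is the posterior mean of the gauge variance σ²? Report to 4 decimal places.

With known mean μ and an Inverse-Gamma(α, β) prior on σ², the Normal likelihood is conjugate: posterior is Inv-Gamma(α + n/2, β + Σ(xᵢ−μ)²/2).
Σ(xᵢ−μ)² = (0.14)² + (1.37)² + (-0.08)² + (0.48)² + (0.99)² + (3.45)² = 15.0159.
Posterior: Inv-Gamma(8.0 + 6/2, 9.5 + 15.0159/2) = Inv-Gamma(11.00, 17.00795).
E[σ²|data] = β/(α−1) = 17.00795/10.00 = 1.7008.

1.7008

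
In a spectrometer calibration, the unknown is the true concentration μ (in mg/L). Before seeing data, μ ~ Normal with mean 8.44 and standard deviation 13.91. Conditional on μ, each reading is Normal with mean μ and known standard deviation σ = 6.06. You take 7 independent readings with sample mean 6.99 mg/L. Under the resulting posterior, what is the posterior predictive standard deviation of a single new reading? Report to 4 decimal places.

6.4677

For Normal data with known variance σ², a Normal(μ₀, σ₀²) prior on μ is conjugate. Posterior precision = 1/σ₀² + n/σ²; posterior mean is the precision-weighted average of μ₀ and x̄.
σ₀² = 13.91² = 193.4881, σ² = 6.06² = 36.7236; σ² + n·σ₀² = 36.7236 + 7·193.4881 = 1391.1403.
Posterior precision = 1/σ₀² + n/σ² = 1/193.4881 + 7/36.7236 = (σ² + n·σ₀²)/(σ₀²σ²) = 1391.1403/(193.4881·36.7236); posterior variance σₙ² = σ₀²σ²/(σ² + n·σ₀²) = 193.4881·36.7236/1391.1403 = 5.107738.
Predictive variance for one new observation = σₙ² + σ² = 193.4881·36.7236/1391.1403 + 36.7236 = σ²·(σ₀² + 1391.1403)/1391.1403 = 36.7236·1584.6284/1391.1403 = 41.831338; SD = √(36.7236·1584.6284/1391.1403) = 6.4677.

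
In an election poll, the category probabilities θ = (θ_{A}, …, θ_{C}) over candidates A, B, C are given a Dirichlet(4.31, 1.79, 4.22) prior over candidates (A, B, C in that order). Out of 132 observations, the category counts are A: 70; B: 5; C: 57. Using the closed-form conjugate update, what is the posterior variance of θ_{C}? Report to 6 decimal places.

0.001710

The Dirichlet prior is conjugate to the Multinomial likelihood: each posterior αⱼ = prior αⱼ + observed count nⱼ.
Posterior concentration: (74.31, 6.79, 61.22), total = 142.32.
Var[θ_j] = α_j(Σα−α_j)/((Σα)²(Σα+1)) = 61.22·81.10/(142.32²·143.32) = 0.001710.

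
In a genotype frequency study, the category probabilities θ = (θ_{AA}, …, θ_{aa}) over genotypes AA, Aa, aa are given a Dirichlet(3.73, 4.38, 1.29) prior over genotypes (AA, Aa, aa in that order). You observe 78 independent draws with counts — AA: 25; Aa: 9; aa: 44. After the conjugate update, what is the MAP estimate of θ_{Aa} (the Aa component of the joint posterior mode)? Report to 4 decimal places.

0.1467

The Dirichlet prior is conjugate to the Multinomial likelihood: each posterior αⱼ = prior αⱼ + observed count nⱼ.
Posterior concentration: (28.73, 13.38, 45.29), total = 87.40.
Joint mode component: (α_{Aa}−1)/(Σα−K) = 12.38/84.40 = 0.1467.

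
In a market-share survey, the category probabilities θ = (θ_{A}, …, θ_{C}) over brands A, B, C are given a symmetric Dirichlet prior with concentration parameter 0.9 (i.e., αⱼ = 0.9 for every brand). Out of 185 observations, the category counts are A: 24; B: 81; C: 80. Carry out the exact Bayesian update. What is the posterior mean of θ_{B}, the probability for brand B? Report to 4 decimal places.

The Dirichlet prior is conjugate to the Multinomial likelihood: each posterior αⱼ = prior αⱼ + observed count nⱼ.
Posterior concentration: (24.9, 81.9, 80.9), total = 187.7.
E[θ_{B}|data] = α_{B}/Σα = 81.9/187.7 = 0.4363.

0.4363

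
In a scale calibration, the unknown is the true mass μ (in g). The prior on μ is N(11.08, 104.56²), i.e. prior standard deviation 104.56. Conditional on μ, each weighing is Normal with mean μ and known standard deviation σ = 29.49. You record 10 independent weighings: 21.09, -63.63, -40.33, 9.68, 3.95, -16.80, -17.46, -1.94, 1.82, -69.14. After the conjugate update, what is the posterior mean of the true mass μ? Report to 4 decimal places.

-17.0522

For Normal data with known variance σ², a Normal(μ₀, σ₀²) prior on μ is conjugate. Posterior precision = 1/σ₀² + n/σ²; posterior mean is the precision-weighted average of μ₀ and x̄.
Σxᵢ = 21.09 + (-63.63) + (-40.33) + 9.68 + 3.95 + (-16.80) + (-17.46) + (-1.94) + 1.82 + (-69.14) = -172.76, so n·x̄ = -172.76.
σ₀² = 104.56² = 10932.7936, σ² = 29.49² = 869.6601; σ² + n·σ₀² = 869.6601 + 10·10932.7936 = 110197.5961.
Posterior mean = (μ₀/σ₀² + n·x̄/σ²)/(1/σ₀² + n/σ²) = (σ²·μ₀ + σ₀²·n·x̄)/(σ² + n·σ₀²) = (869.6601·11.08 + 10932.7936·(-172.76))/110197.5961 = -1879113.588428/110197.5961 = -17.0522.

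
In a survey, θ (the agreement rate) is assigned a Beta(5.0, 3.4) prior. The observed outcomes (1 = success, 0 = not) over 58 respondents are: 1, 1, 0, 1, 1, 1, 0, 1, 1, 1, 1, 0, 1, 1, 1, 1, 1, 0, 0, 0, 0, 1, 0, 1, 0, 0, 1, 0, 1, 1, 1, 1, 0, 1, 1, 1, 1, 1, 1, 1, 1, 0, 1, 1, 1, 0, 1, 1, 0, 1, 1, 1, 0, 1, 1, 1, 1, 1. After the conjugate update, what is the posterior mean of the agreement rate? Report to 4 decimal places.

0.7078

The Beta prior is conjugate to a Binomial/Bernoulli likelihood; the update adds successes to α and failures to β.
Posterior: Beta(α+k, β+n−k) = Beta(5.0+42, 3.4+16) = Beta(47.0, 19.4).
Posterior mean = α/(α+β) = 47.0/66.4 = 0.7078.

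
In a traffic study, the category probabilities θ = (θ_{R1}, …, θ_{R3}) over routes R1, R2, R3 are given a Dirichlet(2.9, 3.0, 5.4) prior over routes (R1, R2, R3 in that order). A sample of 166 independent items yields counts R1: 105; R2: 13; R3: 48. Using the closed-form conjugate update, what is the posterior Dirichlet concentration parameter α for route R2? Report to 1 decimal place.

The Dirichlet prior is conjugate to the Multinomial likelihood: each posterior αⱼ = prior αⱼ + observed count nⱼ.
Posterior concentration: (107.9, 16.0, 53.4), total = 177.3.
α_{R2} = 3.0 + 13 = 16.0.

16.0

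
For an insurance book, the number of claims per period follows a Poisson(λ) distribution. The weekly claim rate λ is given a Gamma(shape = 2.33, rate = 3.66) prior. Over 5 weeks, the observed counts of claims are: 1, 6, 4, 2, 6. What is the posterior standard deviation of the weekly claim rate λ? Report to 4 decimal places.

With a Gamma(shape α, rate β) prior, the Poisson likelihood is conjugate: the posterior is Gamma(α + ΣXᵢ, β + n).
Sum of counts S = 19 over n = 5 weeks.
Posterior: Gamma(α+S, β+n) = Gamma(2.33+19, 3.66+5) = Gamma(21.33, 8.66).
SD = √α/β = √21.33/8.66 = 0.5333.

0.5333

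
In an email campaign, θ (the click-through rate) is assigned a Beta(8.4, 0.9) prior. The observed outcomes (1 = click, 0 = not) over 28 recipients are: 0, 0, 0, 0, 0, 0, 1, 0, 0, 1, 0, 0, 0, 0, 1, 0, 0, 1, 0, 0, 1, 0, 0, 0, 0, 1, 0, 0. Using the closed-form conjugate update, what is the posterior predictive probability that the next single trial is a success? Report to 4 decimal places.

0.3861

The Beta prior is conjugate to a Binomial/Bernoulli likelihood; the update adds successes to α and failures to β.
Posterior: Beta(α+k, β+n−k) = Beta(8.4+6, 0.9+22) = Beta(14.4, 22.9).
For a single future Bernoulli trial, P(success | data) = α/(α+β) = 0.3861.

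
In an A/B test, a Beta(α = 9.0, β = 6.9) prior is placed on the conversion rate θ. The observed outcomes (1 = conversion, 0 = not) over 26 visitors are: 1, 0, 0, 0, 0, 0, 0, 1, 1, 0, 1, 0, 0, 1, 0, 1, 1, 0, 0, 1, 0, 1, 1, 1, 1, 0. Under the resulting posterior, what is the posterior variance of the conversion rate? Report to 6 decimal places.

0.005827

The Beta prior is conjugate to a Binomial/Bernoulli likelihood; the update adds successes to α and failures to β.
Posterior: Beta(α+k, β+n−k) = Beta(9.0+12, 6.9+14) = Beta(21.0, 20.9).
Var = αβ/((α+β)²(α+β+1)) = 21.0·20.9/(41.9²·42.9) = 0.005827.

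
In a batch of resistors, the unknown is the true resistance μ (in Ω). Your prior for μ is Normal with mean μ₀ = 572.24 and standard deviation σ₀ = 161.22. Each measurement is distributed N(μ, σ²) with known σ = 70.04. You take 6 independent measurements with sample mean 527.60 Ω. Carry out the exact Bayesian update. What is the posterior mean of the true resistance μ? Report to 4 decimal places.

528.9614

For Normal data with known variance σ², a Normal(μ₀, σ₀²) prior on μ is conjugate. Posterior precision = 1/σ₀² + n/σ²; posterior mean is the precision-weighted average of μ₀ and x̄.
n·x̄ = 6·527.60 = 3165.6.
σ₀² = 161.22² = 25991.8884, σ² = 70.04² = 4905.6016; σ² + n·σ₀² = 4905.6016 + 6·25991.8884 = 160856.932.
Posterior mean = (μ₀/σ₀² + n·x̄/σ²)/(1/σ₀² + n/σ²) = (σ²·μ₀ + σ₀²·n·x̄)/(σ² + n·σ₀²) = (4905.6016·572.24 + 25991.8884·3165.6)/160856.932 = 85087103.378624/160856.932 = 528.9614.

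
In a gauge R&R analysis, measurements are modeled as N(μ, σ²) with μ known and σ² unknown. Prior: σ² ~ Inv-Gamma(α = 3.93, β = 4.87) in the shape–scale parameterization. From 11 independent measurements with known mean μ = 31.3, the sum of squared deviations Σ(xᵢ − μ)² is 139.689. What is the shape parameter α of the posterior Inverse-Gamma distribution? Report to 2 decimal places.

With known mean μ and an Inverse-Gamma(α, β) prior on σ², the Normal likelihood is conjugate: posterior is Inv-Gamma(α + n/2, β + Σ(xᵢ−μ)²/2).
Posterior: Inv-Gamma(3.93 + 11/2, 4.87 + 139.689/2) = Inv-Gamma(9.43, 74.7145).
Posterior α = 9.43.

9.43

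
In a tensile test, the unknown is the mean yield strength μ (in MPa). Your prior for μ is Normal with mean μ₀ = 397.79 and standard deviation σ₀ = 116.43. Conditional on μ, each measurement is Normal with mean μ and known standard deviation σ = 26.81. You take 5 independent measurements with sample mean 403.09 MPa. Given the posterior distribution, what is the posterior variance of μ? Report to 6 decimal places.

For Normal data with known variance σ², a Normal(μ₀, σ₀²) prior on μ is conjugate. Posterior precision = 1/σ₀² + n/σ²; posterior mean is the precision-weighted average of μ₀ and x̄.
σ₀² = 116.43² = 13555.9449, σ² = 26.81² = 718.7761; σ² + n·σ₀² = 718.7761 + 5·13555.9449 = 68498.5006.
Posterior precision = 1/σ₀² + n/σ² = 1/13555.9449 + 5/718.7761 = (σ² + n·σ₀²)/(σ₀²σ²) = 68498.5006/(13555.9449·718.7761); posterior variance σₙ² = σ₀²σ²/(σ² + n·σ₀²) = 13555.9449·718.7761/68498.5006 = 142.246752.

142.246752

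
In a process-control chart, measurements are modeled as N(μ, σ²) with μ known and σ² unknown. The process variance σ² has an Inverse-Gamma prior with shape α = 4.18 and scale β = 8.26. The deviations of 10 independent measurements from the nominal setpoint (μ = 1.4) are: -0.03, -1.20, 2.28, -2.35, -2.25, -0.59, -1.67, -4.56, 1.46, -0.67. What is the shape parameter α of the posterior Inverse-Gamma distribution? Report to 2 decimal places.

With known mean μ and an Inverse-Gamma(α, β) prior on σ², the Normal likelihood is conjugate: posterior is Inv-Gamma(α + n/2, β + Σ(xᵢ−μ)²/2).
Σ(xᵢ−μ)² = (-0.03)² + (-1.20)² + (2.28)² + (-2.35)² + (-2.25)² + (-0.59)² + (-1.67)² + (-4.56)² + (1.46)² + (-0.67)² = 43.7354.
Posterior: Inv-Gamma(4.18 + 10/2, 8.26 + 43.7354/2) = Inv-Gamma(9.18, 30.12770).
Posterior α = 9.18.

9.18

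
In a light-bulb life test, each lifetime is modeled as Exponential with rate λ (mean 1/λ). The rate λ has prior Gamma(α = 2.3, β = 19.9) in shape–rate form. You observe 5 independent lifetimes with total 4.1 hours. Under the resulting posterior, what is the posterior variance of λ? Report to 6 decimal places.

With a Gamma(shape α, rate β) prior on the exponential rate λ, the posterior after n observations with total T = Σxᵢ is Gamma(α+n, β+T).
Posterior: Gamma(2.3+5, 19.9+4.1) = Gamma(7.3, 24.0).
Var = α/β² = 0.012674.

0.012674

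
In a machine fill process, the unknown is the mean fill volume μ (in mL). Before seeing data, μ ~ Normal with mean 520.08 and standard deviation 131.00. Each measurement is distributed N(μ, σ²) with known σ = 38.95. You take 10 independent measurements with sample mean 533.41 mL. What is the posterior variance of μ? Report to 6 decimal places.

150.380822

For Normal data with known variance σ², a Normal(μ₀, σ₀²) prior on μ is conjugate. Posterior precision = 1/σ₀² + n/σ²; posterior mean is the precision-weighted average of μ₀ and x̄.
σ₀² = 131.00² = 17161, σ² = 38.95² = 1517.1025; σ² + n·σ₀² = 1517.1025 + 10·17161 = 173127.1025.
Posterior precision = 1/σ₀² + n/σ² = 1/17161 + 10/1517.1025 = (σ² + n·σ₀²)/(σ₀²σ²) = 173127.1025/(17161·1517.1025); posterior variance σₙ² = σ₀²σ²/(σ² + n·σ₀²) = 17161·1517.1025/173127.1025 = 150.380822.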